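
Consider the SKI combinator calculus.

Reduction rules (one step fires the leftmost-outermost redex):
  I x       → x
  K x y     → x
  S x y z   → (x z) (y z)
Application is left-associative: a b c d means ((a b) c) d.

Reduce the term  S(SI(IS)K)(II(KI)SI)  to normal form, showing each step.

Answer: normal form = S(K(SK))I  (in 7 steps)

Working:
  start: S(SI(IS)K)(II(KI)SI)
  [1] S(IK(ISK))(II(KI)SI)
  [2] S(K(ISK))(II(KI)SI)
  [3] S(K(SK))(II(KI)SI)
  [4] S(K(SK))(I(KI)SI)
  [5] S(K(SK))(KISI)
  [6] S(K(SK))(II)
  [7] S(K(SK))I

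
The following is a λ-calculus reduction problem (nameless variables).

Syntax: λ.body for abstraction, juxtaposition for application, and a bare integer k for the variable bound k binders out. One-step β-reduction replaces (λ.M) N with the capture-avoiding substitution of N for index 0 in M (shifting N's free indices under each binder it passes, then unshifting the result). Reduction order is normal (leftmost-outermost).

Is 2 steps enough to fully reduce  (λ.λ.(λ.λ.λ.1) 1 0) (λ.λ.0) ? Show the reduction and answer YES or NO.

  start: (λ.λ.(λ.λ.λ.1) 1 0) (λ.λ.0)
  step 1: λ.(λ.λ.λ.1) (λ.λ.0) 0
  step 2: λ.(λ.λ.1) 0

Answer: NO — after 2 steps the term is λ.(λ.λ.1) 0, not yet normal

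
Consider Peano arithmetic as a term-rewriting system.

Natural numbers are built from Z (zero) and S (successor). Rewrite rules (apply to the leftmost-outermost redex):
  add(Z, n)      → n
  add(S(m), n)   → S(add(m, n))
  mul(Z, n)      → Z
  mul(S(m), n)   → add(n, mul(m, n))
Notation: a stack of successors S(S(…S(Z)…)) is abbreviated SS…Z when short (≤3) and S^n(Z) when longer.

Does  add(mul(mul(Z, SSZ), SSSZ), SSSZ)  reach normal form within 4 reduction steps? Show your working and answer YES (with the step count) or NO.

Answer: YES — reaches normal form SSSZ in 3 ≤ 4 steps

Working:
  start: add(mul(mul(Z, SSZ), SSSZ), SSSZ)
  →1  add(mul(Z, SSSZ), SSSZ)
  →2  add(Z, SSSZ)
  →3  SSSZ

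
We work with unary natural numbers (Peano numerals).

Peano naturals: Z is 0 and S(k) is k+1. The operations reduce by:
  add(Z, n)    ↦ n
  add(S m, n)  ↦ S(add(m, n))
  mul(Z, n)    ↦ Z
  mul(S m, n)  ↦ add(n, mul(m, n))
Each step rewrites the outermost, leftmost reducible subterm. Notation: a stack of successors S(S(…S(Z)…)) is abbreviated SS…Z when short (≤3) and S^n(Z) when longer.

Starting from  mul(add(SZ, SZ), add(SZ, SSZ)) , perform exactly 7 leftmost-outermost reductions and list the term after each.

Answer: after 7 steps: S(S(S(add(Z, mul(add(Z, SZ), add(SZ, SSZ))))))

Derivation:
  start: mul(add(SZ, SZ), add(SZ, SSZ))
  step 1: mul(S(add(Z, SZ)), add(SZ, SSZ))
  step 2: add(add(SZ, SSZ), mul(add(Z, SZ), add(SZ, SSZ)))
  step 3: add(S(add(Z, SSZ)), mul(add(Z, SZ), add(SZ, SSZ)))
  step 4: S(add(add(Z, SSZ), mul(add(Z, SZ), add(SZ, SSZ))))
  step 5: S(add(SSZ, mul(add(Z, SZ), add(SZ, SSZ))))
  step 6: S(S(add(SZ, mul(add(Z, SZ), add(SZ, SSZ)))))
  step 7: S(S(S(add(Z, mul(add(Z, SZ), add(SZ, SSZ))))))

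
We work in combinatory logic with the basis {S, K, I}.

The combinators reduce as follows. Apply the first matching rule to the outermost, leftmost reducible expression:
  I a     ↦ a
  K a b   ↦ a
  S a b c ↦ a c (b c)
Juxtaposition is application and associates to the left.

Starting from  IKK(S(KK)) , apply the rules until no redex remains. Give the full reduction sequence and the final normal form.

  start: IKK(S(KK))
  step 1: KK(S(KK))
  step 2: K

Answer: normal form = K  (in 2 steps)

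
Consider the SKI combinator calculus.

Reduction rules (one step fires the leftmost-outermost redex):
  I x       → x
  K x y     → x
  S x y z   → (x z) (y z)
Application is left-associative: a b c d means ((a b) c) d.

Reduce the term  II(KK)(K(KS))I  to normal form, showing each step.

Answer: normal form = KI  (in 3 steps)

Derivation:
  start: II(KK)(K(KS))I
  [1] I(KK)(K(KS))I
  [2] KK(K(KS))I
  [3] KI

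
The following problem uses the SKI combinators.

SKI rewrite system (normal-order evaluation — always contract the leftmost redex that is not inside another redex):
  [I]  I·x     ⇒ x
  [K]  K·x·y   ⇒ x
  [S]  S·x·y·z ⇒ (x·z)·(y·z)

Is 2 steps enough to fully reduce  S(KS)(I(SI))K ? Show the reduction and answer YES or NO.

  start: S(KS)(I(SI))K
  step 1: KSK(I(SI)K)
  step 2: S(I(SI)K)

Answer: NO — after 2 steps the term is S(I(SI)K), not yet normal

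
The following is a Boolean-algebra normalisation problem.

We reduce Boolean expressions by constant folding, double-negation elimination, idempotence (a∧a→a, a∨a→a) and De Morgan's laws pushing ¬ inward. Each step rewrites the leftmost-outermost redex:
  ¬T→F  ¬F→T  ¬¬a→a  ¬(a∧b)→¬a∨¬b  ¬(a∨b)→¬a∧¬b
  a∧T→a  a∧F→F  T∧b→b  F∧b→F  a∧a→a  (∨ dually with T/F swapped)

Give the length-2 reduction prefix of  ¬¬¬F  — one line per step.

  start: ¬¬¬F
  →1  ¬F
  →2  T

Answer: after 2 steps: T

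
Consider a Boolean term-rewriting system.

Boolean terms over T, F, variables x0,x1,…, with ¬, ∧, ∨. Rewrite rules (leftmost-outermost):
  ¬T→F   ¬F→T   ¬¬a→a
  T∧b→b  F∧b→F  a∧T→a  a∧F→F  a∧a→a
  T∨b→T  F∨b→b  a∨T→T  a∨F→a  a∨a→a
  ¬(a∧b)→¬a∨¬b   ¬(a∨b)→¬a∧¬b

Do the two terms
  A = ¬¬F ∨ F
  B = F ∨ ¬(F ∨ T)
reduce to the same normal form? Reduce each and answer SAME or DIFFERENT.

Answer: SAME — A ⇓ F, B ⇓ F

Working:
Term A:
  start: ¬¬F ∨ F
  step 1: ¬¬F
  step 2: F

Term B:
  start: F ∨ ¬(F ∨ T)
  step 1: ¬(F ∨ T)
  step 2: ¬F ∧ ¬T
  step 3: T ∧ ¬T
  step 4: ¬T
  step 5: F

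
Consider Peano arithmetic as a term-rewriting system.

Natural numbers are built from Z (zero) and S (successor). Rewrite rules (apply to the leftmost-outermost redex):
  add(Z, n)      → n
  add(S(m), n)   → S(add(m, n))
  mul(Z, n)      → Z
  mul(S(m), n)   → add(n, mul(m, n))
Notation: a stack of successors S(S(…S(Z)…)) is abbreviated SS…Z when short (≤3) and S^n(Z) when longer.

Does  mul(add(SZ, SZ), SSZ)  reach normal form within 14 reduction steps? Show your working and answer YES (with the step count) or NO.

Answer: YES — reaches normal form S^4(Z) in 11 ≤ 14 steps

Working:
  start: mul(add(SZ, SZ), SSZ)
  →1  mul(S(add(Z, SZ)), SSZ)
  →2  add(SSZ, mul(add(Z, SZ), SSZ))
  →3  S(add(SZ, mul(add(Z, SZ), SSZ)))
  →4  S(S(add(Z, mul(add(Z, SZ), SSZ))))
  →5  S(S(mul(add(Z, SZ), SSZ)))
  →6  S(S(mul(SZ, SSZ)))
  →7  S(S(add(SSZ, mul(Z, SSZ))))
  →8  S(S(S(add(SZ, mul(Z, SSZ)))))
  →9  S(S(S(S(add(Z, mul(Z, SSZ))))))
  →10  S(S(S(S(mul(Z, SSZ)))))
  →11  S^4(Z)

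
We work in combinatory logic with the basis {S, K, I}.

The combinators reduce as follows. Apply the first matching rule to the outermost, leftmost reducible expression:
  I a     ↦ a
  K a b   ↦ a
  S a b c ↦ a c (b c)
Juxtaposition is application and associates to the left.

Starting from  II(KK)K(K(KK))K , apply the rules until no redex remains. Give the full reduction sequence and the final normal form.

Answer: normal form = K(KK)  (in 4 steps)

Reduction:
  start: II(KK)K(K(KK))K
  →1  I(KK)K(K(KK))K
  →2  KKK(K(KK))K
  →3  K(K(KK))K
  →4  K(KK)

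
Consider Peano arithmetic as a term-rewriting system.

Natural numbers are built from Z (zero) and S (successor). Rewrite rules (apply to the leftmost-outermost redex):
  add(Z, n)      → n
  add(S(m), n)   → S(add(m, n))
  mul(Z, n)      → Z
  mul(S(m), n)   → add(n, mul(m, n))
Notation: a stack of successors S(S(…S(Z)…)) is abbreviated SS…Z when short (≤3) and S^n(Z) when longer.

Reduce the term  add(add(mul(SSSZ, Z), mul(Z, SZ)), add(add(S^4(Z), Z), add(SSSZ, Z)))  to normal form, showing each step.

Answer: normal form = S^7(Z)  (in 24 steps)

Reduction:
  start: add(add(mul(SSSZ, Z), mul(Z, SZ)), add(add(S^4(Z), Z), add(SSSZ, Z)))
  [1] add(add(add(Z, mul(SSZ, Z)), mul(Z, SZ)), add(add(S^4(Z), Z), add(SSSZ, Z)))
  [2] add(add(mul(SSZ, Z), mul(Z, SZ)), add(add(S^4(Z), Z), add(SSSZ, Z)))
  [3] add(add(add(Z, mul(SZ, Z)), mul(Z, SZ)), add(add(S^4(Z), Z), add(SSSZ, Z)))
  [4] add(add(mul(SZ, Z), mul(Z, SZ)), add(add(S^4(Z), Z), add(SSSZ, Z)))
  [5] add(add(add(Z, mul(Z, Z)), mul(Z, SZ)), add(add(S^4(Z), Z), add(SSSZ, Z)))
  [6] add(add(mul(Z, Z), mul(Z, SZ)), add(add(S^4(Z), Z), add(SSSZ, Z)))
  [7] add(add(Z, mul(Z, SZ)), add(add(S^4(Z), Z), add(SSSZ, Z)))
  [8] add(mul(Z, SZ), add(add(S^4(Z), Z), add(SSSZ, Z)))
  [9] add(Z, add(add(S^4(Z), Z), add(SSSZ, Z)))
  [10] add(add(S^4(Z), Z), add(SSSZ, Z))
  [11] add(S(add(SSSZ, Z)), add(SSSZ, Z))
  [12] S(add(add(SSSZ, Z), add(SSSZ, Z)))
  [13] S(add(S(add(SSZ, Z)), add(SSSZ, Z)))
  [14] S(S(add(add(SSZ, Z), add(SSSZ, Z))))
  [15] S(S(add(S(add(SZ, Z)), add(SSSZ, Z))))
  [16] S(S(S(add(add(SZ, Z), add(SSSZ, Z)))))
  [17] S(S(S(add(S(add(Z, Z)), add(SSSZ, Z)))))
  [18] S(S(S(S(add(add(Z, Z), add(SSSZ, Z))))))
  [19] S(S(S(S(add(Z, add(SSSZ, Z))))))
  [20] S(S(S(S(add(SSSZ, Z)))))
  [21] S(S(S(S(S(add(SSZ, Z))))))
  [22] S(S(S(S(S(S(add(SZ, Z)))))))
  [23] S(S(S(S(S(S(S(add(Z, Z))))))))
  [24] S^7(Z)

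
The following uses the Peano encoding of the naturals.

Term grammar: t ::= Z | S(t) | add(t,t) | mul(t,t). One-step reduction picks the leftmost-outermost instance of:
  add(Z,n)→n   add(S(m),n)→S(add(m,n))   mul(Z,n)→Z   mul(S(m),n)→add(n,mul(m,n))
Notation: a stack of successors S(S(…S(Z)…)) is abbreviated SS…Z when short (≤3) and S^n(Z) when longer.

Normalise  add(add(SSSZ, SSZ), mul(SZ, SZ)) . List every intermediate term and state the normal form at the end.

  start: add(add(SSSZ, SSZ), mul(SZ, SZ))
  step 1: add(S(add(SSZ, SSZ)), mul(SZ, SZ))
  step 2: S(add(add(SSZ, SSZ), mul(SZ, SZ)))
  step 3: S(add(S(add(SZ, SSZ)), mul(SZ, SZ)))
  step 4: S(S(add(add(SZ, SSZ), mul(SZ, SZ))))
  step 5: S(S(add(S(add(Z, SSZ)), mul(SZ, SZ))))
  step 6: S(S(S(add(add(Z, SSZ), mul(SZ, SZ)))))
  step 7: S(S(S(add(SSZ, mul(SZ, SZ)))))
  step 8: S(S(S(S(add(SZ, mul(SZ, SZ))))))
  step 9: S(S(S(S(S(add(Z, mul(SZ, SZ)))))))
  step 10: S(S(S(S(S(mul(SZ, SZ))))))
  step 11: S(S(S(S(S(add(SZ, mul(Z, SZ)))))))
  step 12: S(S(S(S(S(S(add(Z, mul(Z, SZ))))))))
  step 13: S(S(S(S(S(S(mul(Z, SZ)))))))
  step 14: S^6(Z)

Answer: normal form = S^6(Z)  (in 14 steps)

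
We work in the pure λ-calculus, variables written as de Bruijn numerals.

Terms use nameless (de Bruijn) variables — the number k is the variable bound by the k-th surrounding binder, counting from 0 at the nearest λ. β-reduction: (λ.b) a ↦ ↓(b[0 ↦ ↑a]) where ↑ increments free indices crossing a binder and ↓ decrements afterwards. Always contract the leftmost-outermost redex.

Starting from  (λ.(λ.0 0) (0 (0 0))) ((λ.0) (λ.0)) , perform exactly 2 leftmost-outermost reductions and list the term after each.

  start: (λ.(λ.0 0) (0 (0 0))) ((λ.0) (λ.0))
  step 1: (λ.0 0) ((λ.0) (λ.0) ((λ.0) (λ.0) ((λ.0) (λ.0))))
  step 2: (λ.0) (λ.0) ((λ.0) (λ.0) ((λ.0) (λ.0))) ((λ.0) (λ.0) ((λ.0) (λ.0) ((λ.0) (λ.0))))

Answer: after 2 steps: (λ.0) (λ.0) ((λ.0) (λ.0) ((λ.0) (λ.0))) ((λ.0) (λ.0) ((λ.0) (λ.0) ((λ.0) (λ.0))))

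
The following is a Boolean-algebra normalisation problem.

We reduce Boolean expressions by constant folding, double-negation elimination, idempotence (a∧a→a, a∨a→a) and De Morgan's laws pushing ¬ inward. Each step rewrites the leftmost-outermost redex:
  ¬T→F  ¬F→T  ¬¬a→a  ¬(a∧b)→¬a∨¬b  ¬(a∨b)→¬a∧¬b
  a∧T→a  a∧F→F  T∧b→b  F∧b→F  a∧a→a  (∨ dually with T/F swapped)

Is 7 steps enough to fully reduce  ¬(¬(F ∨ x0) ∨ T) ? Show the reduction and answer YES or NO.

  start: ¬(¬(F ∨ x0) ∨ T)
  step 1: ¬¬(F ∨ x0) ∧ ¬T
  step 2: (F ∨ x0) ∧ ¬T
  step 3: x0 ∧ ¬T
  step 4: x0 ∧ F
  step 5: F

Answer: YES — reaches normal form F in 5 ≤ 7 steps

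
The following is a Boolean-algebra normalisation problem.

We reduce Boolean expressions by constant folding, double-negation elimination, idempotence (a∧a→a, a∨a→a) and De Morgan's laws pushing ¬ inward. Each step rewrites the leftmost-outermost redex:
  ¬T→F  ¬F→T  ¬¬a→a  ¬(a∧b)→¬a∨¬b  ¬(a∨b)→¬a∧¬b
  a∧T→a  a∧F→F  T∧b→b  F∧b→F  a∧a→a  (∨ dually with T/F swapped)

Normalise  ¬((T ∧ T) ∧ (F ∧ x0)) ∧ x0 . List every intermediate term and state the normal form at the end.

  start: ¬((T ∧ T) ∧ (F ∧ x0)) ∧ x0
  [1] (¬(T ∧ T) ∨ ¬(F ∧ x0)) ∧ x0
  [2] ((¬T ∨ ¬T) ∨ ¬(F ∧ x0)) ∧ x0
  [3] (¬T ∨ ¬(F ∧ x0)) ∧ x0
  [4] (F ∨ ¬(F ∧ x0)) ∧ x0
  [5] ¬(F ∧ x0) ∧ x0
  [6] (¬F ∨ ¬x0) ∧ x0
  [7] (T ∨ ¬x0) ∧ x0
  [8] T ∧ x0
  [9] x0

Answer: normal form = x0  (in 9 steps)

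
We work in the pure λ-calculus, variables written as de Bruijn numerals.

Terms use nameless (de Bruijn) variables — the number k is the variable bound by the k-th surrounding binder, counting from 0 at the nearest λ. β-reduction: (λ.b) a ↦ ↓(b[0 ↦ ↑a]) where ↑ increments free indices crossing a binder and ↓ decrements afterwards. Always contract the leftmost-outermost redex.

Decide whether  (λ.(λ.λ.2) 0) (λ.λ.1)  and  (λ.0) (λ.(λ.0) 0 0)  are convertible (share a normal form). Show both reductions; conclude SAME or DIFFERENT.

Term A:
  start: (λ.(λ.λ.2) 0) (λ.λ.1)
  step 1: (λ.λ.λ.λ.1) (λ.λ.1)
  step 2: λ.λ.λ.1

Term B:
  start: (λ.0) (λ.(λ.0) 0 0)
  step 1: λ.(λ.0) 0 0
  step 2: λ.0 0

Answer: DIFFERENT — A ⇓ λ.λ.λ.1, B ⇓ λ.0 0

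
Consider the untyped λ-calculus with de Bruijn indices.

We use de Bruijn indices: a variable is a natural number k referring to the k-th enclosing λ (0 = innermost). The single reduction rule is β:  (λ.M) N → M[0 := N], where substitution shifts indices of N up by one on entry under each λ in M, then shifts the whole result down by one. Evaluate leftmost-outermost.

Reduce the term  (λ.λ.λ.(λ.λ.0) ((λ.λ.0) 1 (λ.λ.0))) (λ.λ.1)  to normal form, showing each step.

  start: (λ.λ.λ.(λ.λ.0) ((λ.λ.0) 1 (λ.λ.0))) (λ.λ.1)
  step 1: λ.λ.(λ.λ.0) ((λ.λ.0) 1 (λ.λ.0))
  step 2: λ.λ.λ.0

Answer: normal form = λ.λ.λ.0  (in 2 steps)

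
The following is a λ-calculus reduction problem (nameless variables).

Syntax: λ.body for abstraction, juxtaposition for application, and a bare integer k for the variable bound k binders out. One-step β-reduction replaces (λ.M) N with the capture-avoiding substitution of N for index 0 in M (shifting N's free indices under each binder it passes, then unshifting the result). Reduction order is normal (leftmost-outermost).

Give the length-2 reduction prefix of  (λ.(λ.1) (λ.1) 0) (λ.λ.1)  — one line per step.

  start: (λ.(λ.1) (λ.1) 0) (λ.λ.1)
  step 1: (λ.λ.λ.1) (λ.λ.λ.1) (λ.λ.1)
  step 2: (λ.λ.1) (λ.λ.1)

Answer: after 2 steps: (λ.λ.1) (λ.λ.1)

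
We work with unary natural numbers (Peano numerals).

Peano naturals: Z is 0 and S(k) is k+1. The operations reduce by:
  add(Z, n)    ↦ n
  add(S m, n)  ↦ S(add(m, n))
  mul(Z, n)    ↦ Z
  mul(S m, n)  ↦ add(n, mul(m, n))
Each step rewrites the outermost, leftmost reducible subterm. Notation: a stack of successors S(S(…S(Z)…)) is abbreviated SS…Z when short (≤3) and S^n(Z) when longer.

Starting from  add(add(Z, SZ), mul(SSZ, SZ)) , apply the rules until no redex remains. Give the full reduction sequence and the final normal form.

  start: add(add(Z, SZ), mul(SSZ, SZ))
  →1  add(SZ, mul(SSZ, SZ))
  →2  S(add(Z, mul(SSZ, SZ)))
  →3  S(mul(SSZ, SZ))
  →4  S(add(SZ, mul(SZ, SZ)))
  →5  S(S(add(Z, mul(SZ, SZ))))
  →6  S(S(mul(SZ, SZ)))
  →7  S(S(add(SZ, mul(Z, SZ))))
  →8  S(S(S(add(Z, mul(Z, SZ)))))
  →9  S(S(S(mul(Z, SZ))))
  →10  SSSZ

Answer: normal form = SSSZ  (in 10 steps)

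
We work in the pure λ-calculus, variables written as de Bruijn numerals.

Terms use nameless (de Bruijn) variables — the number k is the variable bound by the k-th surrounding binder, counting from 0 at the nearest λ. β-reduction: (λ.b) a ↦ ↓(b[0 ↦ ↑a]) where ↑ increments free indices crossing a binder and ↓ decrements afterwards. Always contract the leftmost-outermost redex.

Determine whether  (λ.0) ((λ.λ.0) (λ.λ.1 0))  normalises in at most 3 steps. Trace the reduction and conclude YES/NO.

Answer: YES — reaches normal form λ.0 in 2 ≤ 3 steps

Working:
  start: (λ.0) ((λ.λ.0) (λ.λ.1 0))
  →1  (λ.λ.0) (λ.λ.1 0)
  →2  λ.0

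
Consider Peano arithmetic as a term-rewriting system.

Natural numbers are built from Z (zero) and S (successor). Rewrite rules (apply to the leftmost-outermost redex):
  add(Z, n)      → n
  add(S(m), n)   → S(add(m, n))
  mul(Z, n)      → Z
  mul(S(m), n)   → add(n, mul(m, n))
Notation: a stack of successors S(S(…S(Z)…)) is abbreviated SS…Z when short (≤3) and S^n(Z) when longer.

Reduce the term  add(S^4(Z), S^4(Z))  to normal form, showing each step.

Answer: normal form = S^8(Z)  (in 5 steps)

Derivation:
  start: add(S^4(Z), S^4(Z))
  [1] S(add(SSSZ, S^4(Z)))
  [2] S(S(add(SSZ, S^4(Z))))
  [3] S(S(S(add(SZ, S^4(Z)))))
  [4] S(S(S(S(add(Z, S^4(Z))))))
  [5] S^8(Z)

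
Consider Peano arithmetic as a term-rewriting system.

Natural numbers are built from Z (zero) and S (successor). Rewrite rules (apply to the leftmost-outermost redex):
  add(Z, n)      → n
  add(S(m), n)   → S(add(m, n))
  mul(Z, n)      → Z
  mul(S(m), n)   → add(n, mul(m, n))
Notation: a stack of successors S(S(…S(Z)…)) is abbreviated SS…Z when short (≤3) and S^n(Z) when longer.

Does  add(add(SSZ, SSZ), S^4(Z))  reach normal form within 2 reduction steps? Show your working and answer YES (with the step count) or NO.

Answer: NO — after 2 steps the term is S(add(add(SZ, SSZ), S^4(Z))), not yet normal

Derivation:
  start: add(add(SSZ, SSZ), S^4(Z))
  step 1: add(S(add(SZ, SSZ)), S^4(Z))
  step 2: S(add(add(SZ, SSZ), S^4(Z)))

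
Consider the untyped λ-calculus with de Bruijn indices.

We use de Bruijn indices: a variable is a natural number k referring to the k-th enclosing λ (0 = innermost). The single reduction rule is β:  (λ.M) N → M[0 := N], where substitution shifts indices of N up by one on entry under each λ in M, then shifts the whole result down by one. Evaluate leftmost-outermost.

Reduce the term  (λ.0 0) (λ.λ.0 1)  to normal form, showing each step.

Answer: normal form = λ.0 (λ.λ.0 1)  (in 2 steps)

Reduction:
  start: (λ.0 0) (λ.λ.0 1)
  [1] (λ.λ.0 1) (λ.λ.0 1)
  [2] λ.0 (λ.λ.0 1)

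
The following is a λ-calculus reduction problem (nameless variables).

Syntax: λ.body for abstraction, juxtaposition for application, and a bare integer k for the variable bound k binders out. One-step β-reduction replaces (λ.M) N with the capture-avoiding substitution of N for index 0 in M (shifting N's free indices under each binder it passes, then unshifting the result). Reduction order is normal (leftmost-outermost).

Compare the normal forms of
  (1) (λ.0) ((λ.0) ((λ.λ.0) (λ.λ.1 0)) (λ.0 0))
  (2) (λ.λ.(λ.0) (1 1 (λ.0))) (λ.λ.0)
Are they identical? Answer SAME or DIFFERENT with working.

Answer: DIFFERENT — A ⇓ λ.0 0, B ⇓ λ.λ.0

Derivation:
Term A:
  start: (λ.0) ((λ.0) ((λ.λ.0) (λ.λ.1 0)) (λ.0 0))
  step 1: (λ.0) ((λ.λ.0) (λ.λ.1 0)) (λ.0 0)
  step 2: (λ.λ.0) (λ.λ.1 0) (λ.0 0)
  step 3: (λ.0) (λ.0 0)
  step 4: λ.0 0

Term B:
  start: (λ.λ.(λ.0) (1 1 (λ.0))) (λ.λ.0)
  step 1: λ.(λ.0) ((λ.λ.0) (λ.λ.0) (λ.0))
  step 2: λ.(λ.λ.0) (λ.λ.0) (λ.0)
  step 3: λ.(λ.0) (λ.0)
  step 4: λ.λ.0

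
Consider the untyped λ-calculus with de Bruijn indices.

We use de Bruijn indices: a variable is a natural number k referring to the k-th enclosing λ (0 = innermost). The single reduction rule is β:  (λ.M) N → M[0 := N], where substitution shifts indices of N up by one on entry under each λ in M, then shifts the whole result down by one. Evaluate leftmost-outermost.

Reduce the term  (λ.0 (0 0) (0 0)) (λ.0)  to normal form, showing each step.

  start: (λ.0 (0 0) (0 0)) (λ.0)
  step 1: (λ.0) ((λ.0) (λ.0)) ((λ.0) (λ.0))
  step 2: (λ.0) (λ.0) ((λ.0) (λ.0))
  step 3: (λ.0) ((λ.0) (λ.0))
  step 4: (λ.0) (λ.0)
  step 5: λ.0

Answer: normal form = λ.0  (in 5 steps)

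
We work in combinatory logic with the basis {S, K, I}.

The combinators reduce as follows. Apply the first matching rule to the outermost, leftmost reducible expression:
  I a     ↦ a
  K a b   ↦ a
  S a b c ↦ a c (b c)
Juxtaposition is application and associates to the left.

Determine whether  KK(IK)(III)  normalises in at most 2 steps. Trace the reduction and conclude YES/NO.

  start: KK(IK)(III)
  step 1: K(III)
  step 2: K(II)

Answer: NO — after 2 steps the term is K(II), not yet normal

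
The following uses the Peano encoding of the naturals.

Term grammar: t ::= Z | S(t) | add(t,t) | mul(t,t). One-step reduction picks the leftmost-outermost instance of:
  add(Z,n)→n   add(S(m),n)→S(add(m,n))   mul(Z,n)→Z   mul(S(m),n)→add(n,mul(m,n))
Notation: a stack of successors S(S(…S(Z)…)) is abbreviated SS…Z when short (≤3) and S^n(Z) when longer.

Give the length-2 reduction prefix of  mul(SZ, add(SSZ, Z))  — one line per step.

  start: mul(SZ, add(SSZ, Z))
  →1  add(add(SSZ, Z), mul(Z, add(SSZ, Z)))
  →2  add(S(add(SZ, Z)), mul(Z, add(SSZ, Z)))

Answer: after 2 steps: add(S(add(SZ, Z)), mul(Z, add(SSZ, Z)))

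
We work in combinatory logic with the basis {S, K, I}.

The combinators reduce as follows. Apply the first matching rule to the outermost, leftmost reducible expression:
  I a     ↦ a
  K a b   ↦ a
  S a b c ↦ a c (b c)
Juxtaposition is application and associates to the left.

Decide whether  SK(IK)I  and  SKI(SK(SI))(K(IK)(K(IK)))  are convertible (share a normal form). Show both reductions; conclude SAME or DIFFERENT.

Term A:
  start: SK(IK)I
  step 1: KI(IKI)
  step 2: I

Term B:
  start: SKI(SK(SI))(K(IK)(K(IK)))
  step 1: K(SK(SI))(I(SK(SI)))(K(IK)(K(IK)))
  step 2: SK(SI)(K(IK)(K(IK)))
  step 3: K(K(IK)(K(IK)))(SI(K(IK)(K(IK))))
  step 4: K(IK)(K(IK))
  step 5: IK
  step 6: K

Answer: DIFFERENT — A ⇓ I, B ⇓ K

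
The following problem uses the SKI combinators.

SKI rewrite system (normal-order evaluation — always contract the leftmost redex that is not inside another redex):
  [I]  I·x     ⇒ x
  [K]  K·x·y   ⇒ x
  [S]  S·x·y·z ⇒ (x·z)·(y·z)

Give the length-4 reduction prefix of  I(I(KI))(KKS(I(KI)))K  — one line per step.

  start: I(I(KI))(KKS(I(KI)))K
  →1  I(KI)(KKS(I(KI)))K
  →2  KI(KKS(I(KI)))K
  →3  IK
  →4  K

Answer: after 4 steps: K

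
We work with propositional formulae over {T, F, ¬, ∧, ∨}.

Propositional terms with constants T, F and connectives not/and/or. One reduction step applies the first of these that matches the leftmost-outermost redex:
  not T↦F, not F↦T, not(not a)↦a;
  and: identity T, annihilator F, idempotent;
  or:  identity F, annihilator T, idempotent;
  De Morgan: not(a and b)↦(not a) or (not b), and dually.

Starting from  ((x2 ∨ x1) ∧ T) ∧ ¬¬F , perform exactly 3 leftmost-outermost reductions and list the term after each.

Answer: after 3 steps: F

Reduction:
  start: ((x2 ∨ x1) ∧ T) ∧ ¬¬F
  [1] (x2 ∨ x1) ∧ ¬¬F
  [2] (x2 ∨ x1) ∧ F
  [3] F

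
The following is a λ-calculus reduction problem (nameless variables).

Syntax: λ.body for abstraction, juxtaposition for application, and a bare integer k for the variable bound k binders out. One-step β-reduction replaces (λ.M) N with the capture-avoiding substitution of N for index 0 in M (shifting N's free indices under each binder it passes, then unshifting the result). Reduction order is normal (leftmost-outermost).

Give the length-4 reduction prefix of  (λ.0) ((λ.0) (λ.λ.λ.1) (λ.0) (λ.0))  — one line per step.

  start: (λ.0) ((λ.0) (λ.λ.λ.1) (λ.0) (λ.0))
  step 1: (λ.0) (λ.λ.λ.1) (λ.0) (λ.0)
  step 2: (λ.λ.λ.1) (λ.0) (λ.0)
  step 3: (λ.λ.1) (λ.0)
  step 4: λ.λ.0

Answer: after 4 steps: λ.λ.0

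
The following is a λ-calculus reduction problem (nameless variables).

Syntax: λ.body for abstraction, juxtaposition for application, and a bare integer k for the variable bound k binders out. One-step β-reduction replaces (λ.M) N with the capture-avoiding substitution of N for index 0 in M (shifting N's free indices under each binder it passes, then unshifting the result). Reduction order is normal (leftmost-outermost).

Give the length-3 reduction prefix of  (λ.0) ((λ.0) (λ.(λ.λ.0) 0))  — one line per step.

Answer: after 3 steps: λ.λ.0

Reduction:
  start: (λ.0) ((λ.0) (λ.(λ.λ.0) 0))
  →1  (λ.0) (λ.(λ.λ.0) 0)
  →2  λ.(λ.λ.0) 0
  →3  λ.λ.0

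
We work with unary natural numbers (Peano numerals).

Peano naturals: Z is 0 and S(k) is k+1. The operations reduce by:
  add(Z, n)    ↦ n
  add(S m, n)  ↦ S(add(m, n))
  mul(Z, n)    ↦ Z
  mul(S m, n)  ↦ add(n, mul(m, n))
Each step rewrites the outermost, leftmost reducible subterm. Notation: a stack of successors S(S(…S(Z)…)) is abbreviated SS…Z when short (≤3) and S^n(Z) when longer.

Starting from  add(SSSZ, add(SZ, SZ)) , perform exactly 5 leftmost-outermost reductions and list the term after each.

Answer: after 5 steps: S(S(S(S(add(Z, SZ)))))

Derivation:
  start: add(SSSZ, add(SZ, SZ))
  step 1: S(add(SSZ, add(SZ, SZ)))
  step 2: S(S(add(SZ, add(SZ, SZ))))
  step 3: S(S(S(add(Z, add(SZ, SZ)))))
  step 4: S(S(S(add(SZ, SZ))))
  step 5: S(S(S(S(add(Z, SZ)))))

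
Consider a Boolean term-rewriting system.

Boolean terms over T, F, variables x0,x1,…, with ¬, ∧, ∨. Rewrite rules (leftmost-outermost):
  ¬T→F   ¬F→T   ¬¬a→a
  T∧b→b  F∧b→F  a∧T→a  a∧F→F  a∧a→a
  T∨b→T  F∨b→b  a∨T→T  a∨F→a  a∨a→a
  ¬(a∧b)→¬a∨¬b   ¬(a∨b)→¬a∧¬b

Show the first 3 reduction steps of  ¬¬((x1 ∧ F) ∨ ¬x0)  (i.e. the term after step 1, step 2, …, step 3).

  start: ¬¬((x1 ∧ F) ∨ ¬x0)
  →1  (x1 ∧ F) ∨ ¬x0
  →2  F ∨ ¬x0
  →3  ¬x0

Answer: after 3 steps: ¬x0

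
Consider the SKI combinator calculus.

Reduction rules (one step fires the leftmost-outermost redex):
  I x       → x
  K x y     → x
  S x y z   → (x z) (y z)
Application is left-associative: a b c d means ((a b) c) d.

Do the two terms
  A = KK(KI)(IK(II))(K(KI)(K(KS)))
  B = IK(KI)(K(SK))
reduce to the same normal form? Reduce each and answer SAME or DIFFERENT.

Answer: SAME — A ⇓ KI, B ⇓ KI

Working:
Term A:
  start: KK(KI)(IK(II))(K(KI)(K(KS)))
  [1] K(IK(II))(K(KI)(K(KS)))
  [2] IK(II)
  [3] K(II)
  [4] KI

Term B:
  start: IK(KI)(K(SK))
  [1] K(KI)(K(SK))
  [2] KI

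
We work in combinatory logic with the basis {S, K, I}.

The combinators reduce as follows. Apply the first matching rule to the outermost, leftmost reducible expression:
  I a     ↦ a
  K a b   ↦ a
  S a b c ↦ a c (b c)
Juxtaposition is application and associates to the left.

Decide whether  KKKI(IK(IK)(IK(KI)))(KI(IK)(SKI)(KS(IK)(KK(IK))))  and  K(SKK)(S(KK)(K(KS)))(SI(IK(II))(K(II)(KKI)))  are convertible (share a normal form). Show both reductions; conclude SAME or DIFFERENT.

Term A:
  start: KKKI(IK(IK)(IK(KI)))(KI(IK)(SKI)(KS(IK)(KK(IK))))
  step 1: KI(IK(IK)(IK(KI)))(KI(IK)(SKI)(KS(IK)(KK(IK))))
  step 2: I(KI(IK)(SKI)(KS(IK)(KK(IK))))
  step 3: KI(IK)(SKI)(KS(IK)(KK(IK)))
  step 4: I(SKI)(KS(IK)(KK(IK)))
  step 5: SKI(KS(IK)(KK(IK)))
  step 6: K(KS(IK)(KK(IK)))(I(KS(IK)(KK(IK))))
  step 7: KS(IK)(KK(IK))
  step 8: S(KK(IK))
  step 9: SK

Term B:
  start: K(SKK)(S(KK)(K(KS)))(SI(IK(II))(K(II)(KKI)))
  step 1: SKK(SI(IK(II))(K(II)(KKI)))
  step 2: K(SI(IK(II))(K(II)(KKI)))(K(SI(IK(II))(K(II)(KKI))))
  step 3: SI(IK(II))(K(II)(KKI))
  step 4: I(K(II)(KKI))(IK(II)(K(II)(KKI)))
  step 5: K(II)(KKI)(IK(II)(K(II)(KKI)))
  step 6: II(IK(II)(K(II)(KKI)))
  step 7: I(IK(II)(K(II)(KKI)))
  step 8: IK(II)(K(II)(KKI))
  step 9: K(II)(K(II)(KKI))
  step 10: II
  step 11: I

Answer: DIFFERENT — A ⇓ SK, B ⇓ I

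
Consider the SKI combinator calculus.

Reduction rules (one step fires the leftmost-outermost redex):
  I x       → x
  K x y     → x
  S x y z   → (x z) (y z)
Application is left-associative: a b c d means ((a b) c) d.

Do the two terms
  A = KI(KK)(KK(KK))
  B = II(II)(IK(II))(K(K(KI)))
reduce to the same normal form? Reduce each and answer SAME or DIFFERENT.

Answer: DIFFERENT — A ⇓ K, B ⇓ I

Derivation:
Term A:
  start: KI(KK)(KK(KK))
  step 1: I(KK(KK))
  step 2: KK(KK)
  step 3: K

Term B:
  start: II(II)(IK(II))(K(K(KI)))
  step 1: I(II)(IK(II))(K(K(KI)))
  step 2: II(IK(II))(K(K(KI)))
  step 3: I(IK(II))(K(K(KI)))
  step 4: IK(II)(K(K(KI)))
  step 5: K(II)(K(K(KI)))
  step 6: II
  step 7: I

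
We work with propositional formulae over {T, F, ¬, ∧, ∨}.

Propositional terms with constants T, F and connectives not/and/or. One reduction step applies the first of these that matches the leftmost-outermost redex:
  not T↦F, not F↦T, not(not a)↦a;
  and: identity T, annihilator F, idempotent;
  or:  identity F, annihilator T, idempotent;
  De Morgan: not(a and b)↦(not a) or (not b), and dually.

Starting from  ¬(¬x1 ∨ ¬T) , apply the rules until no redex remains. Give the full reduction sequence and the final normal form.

Answer: normal form = x1  (in 4 steps)

Derivation:
  start: ¬(¬x1 ∨ ¬T)
  [1] ¬¬x1 ∧ ¬¬T
  [2] x1 ∧ ¬¬T
  [3] x1 ∧ T
  [4] x1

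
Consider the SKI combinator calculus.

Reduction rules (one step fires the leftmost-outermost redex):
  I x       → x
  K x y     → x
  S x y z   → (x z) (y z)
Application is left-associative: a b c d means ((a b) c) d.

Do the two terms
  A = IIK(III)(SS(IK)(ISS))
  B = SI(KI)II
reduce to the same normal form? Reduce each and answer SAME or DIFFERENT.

Term A:
  start: IIK(III)(SS(IK)(ISS))
  step 1: IK(III)(SS(IK)(ISS))
  step 2: K(III)(SS(IK)(ISS))
  step 3: III
  step 4: II
  step 5: I

Term B:
  start: SI(KI)II
  step 1: II(KII)I
  step 2: I(KII)I
  step 3: KIII
  step 4: II
  step 5: I

Answer: SAME — A ⇓ I, B ⇓ I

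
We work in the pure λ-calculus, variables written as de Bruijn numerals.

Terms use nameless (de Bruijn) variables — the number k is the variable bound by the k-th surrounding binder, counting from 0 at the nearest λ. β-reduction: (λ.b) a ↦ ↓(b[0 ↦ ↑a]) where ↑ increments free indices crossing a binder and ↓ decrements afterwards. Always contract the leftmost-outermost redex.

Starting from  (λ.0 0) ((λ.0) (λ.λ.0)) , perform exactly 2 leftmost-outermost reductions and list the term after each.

Answer: after 2 steps: (λ.λ.0) ((λ.0) (λ.λ.0))

Derivation:
  start: (λ.0 0) ((λ.0) (λ.λ.0))
  →1  (λ.0) (λ.λ.0) ((λ.0) (λ.λ.0))
  →2  (λ.λ.0) ((λ.0) (λ.λ.0))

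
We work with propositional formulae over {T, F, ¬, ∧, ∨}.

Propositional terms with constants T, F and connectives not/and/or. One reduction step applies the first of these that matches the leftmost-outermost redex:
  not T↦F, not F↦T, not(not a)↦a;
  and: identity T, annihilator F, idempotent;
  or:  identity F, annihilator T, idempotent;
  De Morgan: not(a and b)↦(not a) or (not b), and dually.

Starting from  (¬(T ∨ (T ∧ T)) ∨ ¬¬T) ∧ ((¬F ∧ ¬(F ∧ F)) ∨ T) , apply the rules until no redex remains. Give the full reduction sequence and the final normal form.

  start: (¬(T ∨ (T ∧ T)) ∨ ¬¬T) ∧ ((¬F ∧ ¬(F ∧ F)) ∨ T)
  →1  ((¬T ∧ ¬(T ∧ T)) ∨ ¬¬T) ∧ ((¬F ∧ ¬(F ∧ F)) ∨ T)
  →2  ((F ∧ ¬(T ∧ T)) ∨ ¬¬T) ∧ ((¬F ∧ ¬(F ∧ F)) ∨ T)
  →3  (F ∨ ¬¬T) ∧ ((¬F ∧ ¬(F ∧ F)) ∨ T)
  →4  ¬¬T ∧ ((¬F ∧ ¬(F ∧ F)) ∨ T)
  →5  T ∧ ((¬F ∧ ¬(F ∧ F)) ∨ T)
  →6  (¬F ∧ ¬(F ∧ F)) ∨ T
  →7  T

Answer: normal form = T  (in 7 steps)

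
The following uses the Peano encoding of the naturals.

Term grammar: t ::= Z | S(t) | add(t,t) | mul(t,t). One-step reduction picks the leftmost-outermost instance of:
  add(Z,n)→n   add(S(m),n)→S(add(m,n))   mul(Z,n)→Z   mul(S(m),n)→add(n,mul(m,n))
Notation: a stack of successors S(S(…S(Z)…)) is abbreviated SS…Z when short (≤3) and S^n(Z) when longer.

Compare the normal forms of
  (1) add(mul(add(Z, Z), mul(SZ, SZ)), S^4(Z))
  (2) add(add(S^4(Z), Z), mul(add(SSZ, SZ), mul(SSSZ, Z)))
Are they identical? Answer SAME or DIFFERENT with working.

Term A:
  start: add(mul(add(Z, Z), mul(SZ, SZ)), S^4(Z))
  →1  add(mul(Z, mul(SZ, SZ)), S^4(Z))
  →2  add(Z, S^4(Z))
  →3  S^4(Z)

Term B:
  start: add(add(S^4(Z), Z), mul(add(SSZ, SZ), mul(SSSZ, Z)))
  →1  add(S(add(SSSZ, Z)), mul(add(SSZ, SZ), mul(SSSZ, Z)))
  →2  S(add(add(SSSZ, Z), mul(add(SSZ, SZ), mul(SSSZ, Z))))
  →3  S(add(S(add(SSZ, Z)), mul(add(SSZ, SZ), mul(SSSZ, Z))))
  →4  S(S(add(add(SSZ, Z), mul(add(SSZ, SZ), mul(SSSZ, Z)))))
  →5  S(S(add(S(add(SZ, Z)), mul(add(SSZ, SZ), mul(SSSZ, Z)))))
  →6  S(S(S(add(add(SZ, Z), mul(add(SSZ, SZ), mul(SSSZ, Z))))))
  →7  S(S(S(add(S(add(Z, Z)), mul(add(SSZ, SZ), mul(SSSZ, Z))))))
  →8  S(S(S(S(add(add(Z, Z), mul(add(SSZ, SZ), mul(SSSZ, Z)))))))
  →9  S(S(S(S(add(Z, mul(add(SSZ, SZ), mul(SSSZ, Z)))))))
  →10  S(S(S(S(mul(add(SSZ, SZ), mul(SSSZ, Z))))))
  →11  S(S(S(S(mul(S(add(SZ, SZ)), mul(SSSZ, Z))))))
  →12  S(S(S(S(add(mul(SSSZ, Z), mul(add(SZ, SZ), mul(SSSZ, Z)))))))
  →13  S(S(S(S(add(add(Z, mul(SSZ, Z)), mul(add(SZ, SZ), mul(SSSZ, Z)))))))
  →14  S(S(S(S(add(mul(SSZ, Z), mul(add(SZ, SZ), mul(SSSZ, Z)))))))
  →15  S(S(S(S(add(add(Z, mul(SZ, Z)), mul(add(SZ, SZ), mul(SSSZ, Z)))))))
  →16  S(S(S(S(add(mul(SZ, Z), mul(add(SZ, SZ), mul(SSSZ, Z)))))))
  →17  S(S(S(S(add(add(Z, mul(Z, Z)), mul(add(SZ, SZ), mul(SSSZ, Z)))))))
  →18  S(S(S(S(add(mul(Z, Z), mul(add(SZ, SZ), mul(SSSZ, Z)))))))
  →19  S(S(S(S(add(Z, mul(add(SZ, SZ), mul(SSSZ, Z)))))))
  →20  S(S(S(S(mul(add(SZ, SZ), mul(SSSZ, Z))))))
  →21  S(S(S(S(mul(S(add(Z, SZ)), mul(SSSZ, Z))))))
  →22  S(S(S(S(add(mul(SSSZ, Z), mul(add(Z, SZ), mul(SSSZ, Z)))))))
  →23  S(S(S(S(add(add(Z, mul(SSZ, Z)), mul(add(Z, SZ), mul(SSSZ, Z)))))))
  →24  S(S(S(S(add(mul(SSZ, Z), mul(add(Z, SZ), mul(SSSZ, Z)))))))
  →25  S(S(S(S(add(add(Z, mul(SZ, Z)), mul(add(Z, SZ), mul(SSSZ, Z)))))))
  →26  S(S(S(S(add(mul(SZ, Z), mul(add(Z, SZ), mul(SSSZ, Z)))))))
  →27  S(S(S(S(add(add(Z, mul(Z, Z)), mul(add(Z, SZ), mul(SSSZ, Z)))))))
  →28  S(S(S(S(add(mul(Z, Z), mul(add(Z, SZ), mul(SSSZ, Z)))))))
  →29  S(S(S(S(add(Z, mul(add(Z, SZ), mul(SSSZ, Z)))))))
  →30  S(S(S(S(mul(add(Z, SZ), mul(SSSZ, Z))))))
  →31  S(S(S(S(mul(SZ, mul(SSSZ, Z))))))
  →32  S(S(S(S(add(mul(SSSZ, Z), mul(Z, mul(SSSZ, Z)))))))
  →33  S(S(S(S(add(add(Z, mul(SSZ, Z)), mul(Z, mul(SSSZ, Z)))))))
  →34  S(S(S(S(add(mul(SSZ, Z), mul(Z, mul(SSSZ, Z)))))))
  →35  S(S(S(S(add(add(Z, mul(SZ, Z)), mul(Z, mul(SSSZ, Z)))))))
  →36  S(S(S(S(add(mul(SZ, Z), mul(Z, mul(SSSZ, Z)))))))
  →37  S(S(S(S(add(add(Z, mul(Z, Z)), mul(Z, mul(SSSZ, Z)))))))
  →38  S(S(S(S(add(mul(Z, Z), mul(Z, mul(SSSZ, Z)))))))
  →39  S(S(S(S(add(Z, mul(Z, mul(SSSZ, Z)))))))
  →40  S(S(S(S(mul(Z, mul(SSSZ, Z))))))
  →41  S^4(Z)

Answer: SAME — A ⇓ S^4(Z), B ⇓ S^4(Z)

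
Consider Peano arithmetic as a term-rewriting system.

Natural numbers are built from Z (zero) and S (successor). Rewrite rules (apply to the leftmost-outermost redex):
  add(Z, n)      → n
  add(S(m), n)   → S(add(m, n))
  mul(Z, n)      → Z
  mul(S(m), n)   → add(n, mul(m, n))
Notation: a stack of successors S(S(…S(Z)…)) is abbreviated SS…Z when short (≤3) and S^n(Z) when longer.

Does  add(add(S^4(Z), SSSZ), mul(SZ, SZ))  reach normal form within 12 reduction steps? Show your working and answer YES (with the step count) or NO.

Answer: NO — after 12 steps the term is S(S(S(S(S(S(S(add(Z, mul(SZ, SZ))))))))), not yet normal

Reduction:
  start: add(add(S^4(Z), SSSZ), mul(SZ, SZ))
  [1] add(S(add(SSSZ, SSSZ)), mul(SZ, SZ))
  [2] S(add(add(SSSZ, SSSZ), mul(SZ, SZ)))
  [3] S(add(S(add(SSZ, SSSZ)), mul(SZ, SZ)))
  [4] S(S(add(add(SSZ, SSSZ), mul(SZ, SZ))))
  [5] S(S(add(S(add(SZ, SSSZ)), mul(SZ, SZ))))
  [6] S(S(S(add(add(SZ, SSSZ), mul(SZ, SZ)))))
  [7] S(S(S(add(S(add(Z, SSSZ)), mul(SZ, SZ)))))
  [8] S(S(S(S(add(add(Z, SSSZ), mul(SZ, SZ))))))
  [9] S(S(S(S(add(SSSZ, mul(SZ, SZ))))))
  [10] S(S(S(S(S(add(SSZ, mul(SZ, SZ)))))))
  [11] S(S(S(S(S(S(add(SZ, mul(SZ, SZ))))))))
  [12] S(S(S(S(S(S(S(add(Z, mul(SZ, SZ)))))))))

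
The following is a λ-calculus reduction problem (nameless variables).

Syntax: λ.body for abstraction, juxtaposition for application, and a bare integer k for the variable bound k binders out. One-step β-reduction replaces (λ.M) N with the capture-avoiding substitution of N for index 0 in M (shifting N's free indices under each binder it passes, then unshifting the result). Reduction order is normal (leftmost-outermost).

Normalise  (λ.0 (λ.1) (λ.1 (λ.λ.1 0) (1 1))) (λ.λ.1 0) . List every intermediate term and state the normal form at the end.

  start: (λ.0 (λ.1) (λ.1 (λ.λ.1 0) (1 1))) (λ.λ.1 0)
  →1  (λ.λ.1 0) (λ.λ.λ.1 0) (λ.(λ.λ.1 0) (λ.λ.1 0) ((λ.λ.1 0) (λ.λ.1 0)))
  →2  (λ.(λ.λ.λ.1 0) 0) (λ.(λ.λ.1 0) (λ.λ.1 0) ((λ.λ.1 0) (λ.λ.1 0)))
  →3  (λ.λ.λ.1 0) (λ.(λ.λ.1 0) (λ.λ.1 0) ((λ.λ.1 0) (λ.λ.1 0)))
  →4  λ.λ.1 0

Answer: normal form = λ.λ.1 0  (in 4 steps)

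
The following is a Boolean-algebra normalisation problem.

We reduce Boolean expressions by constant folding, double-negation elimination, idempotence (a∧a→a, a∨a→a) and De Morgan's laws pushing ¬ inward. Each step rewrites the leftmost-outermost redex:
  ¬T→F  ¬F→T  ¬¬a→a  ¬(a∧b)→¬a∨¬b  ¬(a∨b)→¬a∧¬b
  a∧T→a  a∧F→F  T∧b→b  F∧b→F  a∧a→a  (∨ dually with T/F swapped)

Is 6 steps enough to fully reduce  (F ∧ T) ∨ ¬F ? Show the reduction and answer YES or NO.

Answer: YES — reaches normal form T in 3 ≤ 6 steps

Derivation:
  start: (F ∧ T) ∨ ¬F
  step 1: F ∨ ¬F
  step 2: ¬F
  step 3: T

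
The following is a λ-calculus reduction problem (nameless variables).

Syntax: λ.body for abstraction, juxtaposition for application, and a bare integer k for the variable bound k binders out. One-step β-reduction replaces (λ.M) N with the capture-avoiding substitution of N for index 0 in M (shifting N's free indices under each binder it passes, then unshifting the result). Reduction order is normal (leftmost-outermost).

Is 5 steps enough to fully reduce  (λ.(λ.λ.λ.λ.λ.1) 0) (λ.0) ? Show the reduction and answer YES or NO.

  start: (λ.(λ.λ.λ.λ.λ.1) 0) (λ.0)
  [1] (λ.λ.λ.λ.λ.1) (λ.0)
  [2] λ.λ.λ.λ.1

Answer: YES — reaches normal form λ.λ.λ.λ.1 in 2 ≤ 5 steps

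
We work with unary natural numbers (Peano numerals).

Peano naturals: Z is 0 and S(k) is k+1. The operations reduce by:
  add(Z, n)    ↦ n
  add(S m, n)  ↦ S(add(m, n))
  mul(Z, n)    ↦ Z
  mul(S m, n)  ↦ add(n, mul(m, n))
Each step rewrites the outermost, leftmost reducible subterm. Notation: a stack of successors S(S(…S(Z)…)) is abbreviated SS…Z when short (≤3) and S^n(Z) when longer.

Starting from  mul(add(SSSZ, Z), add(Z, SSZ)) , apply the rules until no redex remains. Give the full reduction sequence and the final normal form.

  start: mul(add(SSSZ, Z), add(Z, SSZ))
  step 1: mul(S(add(SSZ, Z)), add(Z, SSZ))
  step 2: add(add(Z, SSZ), mul(add(SSZ, Z), add(Z, SSZ)))
  step 3: add(SSZ, mul(add(SSZ, Z), add(Z, SSZ)))
  step 4: S(add(SZ, mul(add(SSZ, Z), add(Z, SSZ))))
  step 5: S(S(add(Z, mul(add(SSZ, Z), add(Z, SSZ)))))
  step 6: S(S(mul(add(SSZ, Z), add(Z, SSZ))))
  step 7: S(S(mul(S(add(SZ, Z)), add(Z, SSZ))))
  step 8: S(S(add(add(Z, SSZ), mul(add(SZ, Z), add(Z, SSZ)))))
  step 9: S(S(add(SSZ, mul(add(SZ, Z), add(Z, SSZ)))))
  step 10: S(S(S(add(SZ, mul(add(SZ, Z), add(Z, SSZ))))))
  step 11: S(S(S(S(add(Z, mul(add(SZ, Z), add(Z, SSZ)))))))
  step 12: S(S(S(S(mul(add(SZ, Z), add(Z, SSZ))))))
  step 13: S(S(S(S(mul(S(add(Z, Z)), add(Z, SSZ))))))
  step 14: S(S(S(S(add(add(Z, SSZ), mul(add(Z, Z), add(Z, SSZ)))))))
  step 15: S(S(S(S(add(SSZ, mul(add(Z, Z), add(Z, SSZ)))))))
  step 16: S(S(S(S(S(add(SZ, mul(add(Z, Z), add(Z, SSZ))))))))
  step 17: S(S(S(S(S(S(add(Z, mul(add(Z, Z), add(Z, SSZ)))))))))
  step 18: S(S(S(S(S(S(mul(add(Z, Z), add(Z, SSZ))))))))
  step 19: S(S(S(S(S(S(mul(Z, add(Z, SSZ))))))))
  step 20: S^6(Z)

Answer: normal form = S^6(Z)  (in 20 steps)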